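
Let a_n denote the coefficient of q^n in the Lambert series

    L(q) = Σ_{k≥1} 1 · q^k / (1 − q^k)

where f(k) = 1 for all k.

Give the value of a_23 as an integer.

a_23 = 2

q^23  k|23↦f(k): 1:1 23:1  a_23=2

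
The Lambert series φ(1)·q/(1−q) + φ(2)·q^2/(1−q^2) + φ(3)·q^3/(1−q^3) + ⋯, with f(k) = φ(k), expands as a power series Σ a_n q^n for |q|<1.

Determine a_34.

n=34: 1·34 2·17 17·2 34·1  φ→[1+1+16+16]=34

a_34 = 34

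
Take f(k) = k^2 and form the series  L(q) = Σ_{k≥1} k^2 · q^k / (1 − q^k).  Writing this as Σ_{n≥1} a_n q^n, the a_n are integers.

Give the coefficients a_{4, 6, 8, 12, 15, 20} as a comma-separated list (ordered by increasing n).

21, 50, 85, 210, 260, 546

d|4:{4,2,1}  Σf=16+4+1=21
d|6:{6,3,2,1}  Σf=36+9+4+1=50
n=8: 1·8 2·4 4·2 8·1  f→[1+4+16+64]=85
q^12  k|12↦f(k): 12:144 6:36 4:16 3:9 2:4 1:1  a_12=210
[q^15] f(1)=1,f(3)=9,f(5)=25,f(15)=225 ⇒ 260
n=20: 20·1 10·2 5·4 4·5 2·10 1·20  f→[400+100+25+16+4+1]=546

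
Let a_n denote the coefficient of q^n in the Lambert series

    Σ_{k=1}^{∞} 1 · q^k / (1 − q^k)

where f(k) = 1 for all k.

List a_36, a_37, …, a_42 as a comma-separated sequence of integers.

9, 2, 4, 4, 8, 2, 8

q^36  k|36↦f(k): 36:1 18:1 12:1 9:1 6:1 4:1 3:1 2:1 1:1  a_36=9
d|37:{1,37}  Σf=1+1=2
n=38: 38·1 19·2 2·19 1·38  f→[1+1+1+1]=4
n=39: 1·39 3·13 13·3 39·1  f→[1+1+1+1]=4
d|40:{1,2,4,5,8,10,20,40}  Σf=1+1+1+1+1+1+1+1=8
d|41:{1,41}  Σf=1+1=2
d|42:{42,21,14,7,6,3,2,1}  Σf=1+1+1+1+1+1+1+1=8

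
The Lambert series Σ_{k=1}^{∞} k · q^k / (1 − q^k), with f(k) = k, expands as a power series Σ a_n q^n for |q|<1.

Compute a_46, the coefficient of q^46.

a_46 = 72

d|46:{46,23,2,1}  Σf=46+23+2+1=72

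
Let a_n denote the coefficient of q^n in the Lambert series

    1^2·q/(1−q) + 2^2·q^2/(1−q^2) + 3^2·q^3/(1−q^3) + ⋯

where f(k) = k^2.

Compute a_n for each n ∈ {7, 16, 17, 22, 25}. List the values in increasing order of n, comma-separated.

q^7  k|7↦f(k): 7:49 1:1  a_7=50
d|16:{16,8,4,2,1}  Σf=256+64+16+4+1=341
n=17: 17·1 1·17  f→[289+1]=290
d|22:{22,11,2,1}  Σf=484+121+4+1=610
n=25: 25·1 5·5 1·25  f→[625+25+1]=651

50, 341, 290, 610, 651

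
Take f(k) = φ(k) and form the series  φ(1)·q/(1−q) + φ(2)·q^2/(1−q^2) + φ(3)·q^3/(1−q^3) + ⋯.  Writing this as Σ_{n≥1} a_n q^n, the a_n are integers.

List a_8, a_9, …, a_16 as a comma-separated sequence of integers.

q^8  k|8↦φ(k): 8:4 4:2 2:1 1:1  a_8=8
[q^9] φ(1)=1,φ(3)=2,φ(9)=6 ⇒ 9
[q^10] φ(10)=4,φ(5)=4,φ(2)=1,φ(1)=1 ⇒ 10
d|11:{1,11}  Σφ=1+10=11
n=12: 1·12 2·6 3·4 4·3 6·2 12·1  φ→[1+1+2+2+2+4]=12
[q^13] φ(13)=12,φ(1)=1 ⇒ 13
d|14:{14,7,2,1}  Σφ=6+6+1+1=14
d|15:{15,5,3,1}  Σφ=8+4+2+1=15
q^16  k|16↦φ(k): 1:1 2:1 4:2 8:4 16:8  a_16=16

8, 9, 10, 11, 12, 13, 14, 15, 16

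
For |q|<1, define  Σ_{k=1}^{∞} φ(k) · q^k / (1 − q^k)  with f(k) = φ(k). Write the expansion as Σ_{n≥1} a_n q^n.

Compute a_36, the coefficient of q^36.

q^36  k|36↦φ(k): 36:12 18:6 12:4 9:6 6:2 4:2 3:2 2:1 1:1  a_36=36

a_36 = 36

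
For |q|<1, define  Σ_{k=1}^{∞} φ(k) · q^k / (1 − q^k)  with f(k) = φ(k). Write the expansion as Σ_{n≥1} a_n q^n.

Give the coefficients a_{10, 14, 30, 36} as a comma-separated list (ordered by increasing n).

d|10:{10,5,2,1}  Σφ=4+4+1+1=10
n=14: 1·14 2·7 7·2 14·1  φ→[1+1+6+6]=14
d|30:{1,2,3,5,6,10,15,30}  Σφ=1+1+2+4+2+4+8+8=30
q^36  k|36↦φ(k): 36:12 18:6 12:4 9:6 6:2 4:2 3:2 2:1 1:1  a_36=36

10, 14, 30, 36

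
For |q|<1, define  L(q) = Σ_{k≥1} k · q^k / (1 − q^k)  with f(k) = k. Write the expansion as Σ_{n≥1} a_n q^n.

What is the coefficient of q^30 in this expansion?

d|30:{30,15,10,6,5,3,2,1}  Σf=30+15+10+6+5+3+2+1=72

a_30 = 72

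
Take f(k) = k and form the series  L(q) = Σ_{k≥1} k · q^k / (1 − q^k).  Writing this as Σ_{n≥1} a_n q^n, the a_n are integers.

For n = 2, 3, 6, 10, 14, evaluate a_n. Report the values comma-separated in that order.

[q^2] f(1)=1,f(2)=2 ⇒ 3
n=3: 1·3 3·1  f→[1+3]=4
n=6: 1·6 2·3 3·2 6·1  f→[1+2+3+6]=12
q^10  k|10↦f(k): 1:1 2:2 5:5 10:10  a_10=18
n=14: 1·14 2·7 7·2 14·1  f→[1+2+7+14]=24

3, 4, 12, 18, 24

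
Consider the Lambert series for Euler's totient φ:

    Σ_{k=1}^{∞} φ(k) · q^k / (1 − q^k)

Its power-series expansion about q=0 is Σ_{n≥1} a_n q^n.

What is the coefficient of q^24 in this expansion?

n=24: 1·24 2·12 3·8 4·6 6·4 8·3 12·2 24·1  φ→[1+1+2+2+2+4+4+8]=24

a_24 = 24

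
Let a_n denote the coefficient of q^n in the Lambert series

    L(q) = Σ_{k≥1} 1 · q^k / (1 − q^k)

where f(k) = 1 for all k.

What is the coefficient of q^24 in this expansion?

a_24 = 8

[q^24] f(1)=1,f(2)=1,f(3)=1,f(4)=1,f(6)=1,f(8)=1,f(12)=1,f(24)=1 ⇒ 8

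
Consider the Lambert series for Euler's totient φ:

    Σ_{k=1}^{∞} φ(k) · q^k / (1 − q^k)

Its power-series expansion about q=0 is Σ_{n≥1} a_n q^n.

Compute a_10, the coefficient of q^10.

d|10:{10,5,2,1}  Σφ=4+4+1+1=10

a_10 = 10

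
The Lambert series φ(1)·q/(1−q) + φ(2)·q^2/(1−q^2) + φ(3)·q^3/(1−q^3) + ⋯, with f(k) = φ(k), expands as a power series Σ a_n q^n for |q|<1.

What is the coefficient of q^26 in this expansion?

q^26  k|26↦φ(k): 26:12 13:12 2:1 1:1  a_26=26

a_26 = 26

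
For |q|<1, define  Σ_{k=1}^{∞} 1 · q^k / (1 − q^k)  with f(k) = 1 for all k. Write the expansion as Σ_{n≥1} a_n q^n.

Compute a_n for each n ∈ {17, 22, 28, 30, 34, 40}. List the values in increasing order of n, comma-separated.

2, 4, 6, 8, 4, 8

d|17:{17,1}  Σf=1+1=2
q^22  k|22↦f(k): 1:1 2:1 11:1 22:1  a_22=4
q^28  k|28↦f(k): 1:1 2:1 4:1 7:1 14:1 28:1  a_28=6
n=30: 30·1 15·2 10·3 6·5 5·6 3·10 2·15 1·30  f→[1+1+1+1+1+1+1+1]=8
n=34: 1·34 2·17 17·2 34·1  f→[1+1+1+1]=4
q^40  k|40↦f(k): 40:1 20:1 10:1 8:1 5:1 4:1 2:1 1:1  a_40=8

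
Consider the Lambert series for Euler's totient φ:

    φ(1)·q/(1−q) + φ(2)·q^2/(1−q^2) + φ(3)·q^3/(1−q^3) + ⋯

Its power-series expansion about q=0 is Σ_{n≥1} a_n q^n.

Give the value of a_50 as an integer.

q^50  k|50↦φ(k): 1:1 2:1 5:4 10:4 25:20 50:20  a_50=50

a_50 = 50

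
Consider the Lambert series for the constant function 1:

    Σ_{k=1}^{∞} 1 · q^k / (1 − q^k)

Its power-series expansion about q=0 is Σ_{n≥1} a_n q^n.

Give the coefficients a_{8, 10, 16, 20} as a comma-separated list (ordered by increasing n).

4, 4, 5, 6

q^8  k|8↦f(k): 8:1 4:1 2:1 1:1  a_8=4
d|10:{10,5,2,1}  Σf=1+1+1+1=4
q^16  k|16↦f(k): 16:1 8:1 4:1 2:1 1:1  a_16=5
q^20  k|20↦f(k): 20:1 10:1 5:1 4:1 2:1 1:1  a_20=6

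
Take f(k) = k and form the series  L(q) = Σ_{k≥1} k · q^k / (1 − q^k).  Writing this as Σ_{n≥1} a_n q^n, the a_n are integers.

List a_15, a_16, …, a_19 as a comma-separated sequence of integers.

24, 31, 18, 39, 20

[q^15] f(1)=1,f(3)=3,f(5)=5,f(15)=15 ⇒ 24
[q^16] f(16)=16,f(8)=8,f(4)=4,f(2)=2,f(1)=1 ⇒ 31
[q^17] f(17)=17,f(1)=1 ⇒ 18
q^18  k|18↦f(k): 18:18 9:9 6:6 3:3 2:2 1:1  a_18=39
d|19:{1,19}  Σf=1+19=20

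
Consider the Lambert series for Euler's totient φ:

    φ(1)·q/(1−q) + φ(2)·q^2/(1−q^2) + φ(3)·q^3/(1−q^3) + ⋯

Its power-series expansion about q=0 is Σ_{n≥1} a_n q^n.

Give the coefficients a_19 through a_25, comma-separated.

n=19: 19·1 1·19  φ→[18+1]=19
[q^20] φ(1)=1,φ(2)=1,φ(4)=2,φ(5)=4,φ(10)=4,φ(20)=8 ⇒ 20
d|21:{1,3,7,21}  Σφ=1+2+6+12=21
[q^22] φ(22)=10,φ(11)=10,φ(2)=1,φ(1)=1 ⇒ 22
[q^23] φ(23)=22,φ(1)=1 ⇒ 23
[q^24] φ(1)=1,φ(2)=1,φ(3)=2,φ(4)=2,φ(6)=2,φ(8)=4,φ(12)=4,φ(24)=8 ⇒ 24
[q^25] φ(25)=20,φ(5)=4,φ(1)=1 ⇒ 25

19, 20, 21, 22, 23, 24, 25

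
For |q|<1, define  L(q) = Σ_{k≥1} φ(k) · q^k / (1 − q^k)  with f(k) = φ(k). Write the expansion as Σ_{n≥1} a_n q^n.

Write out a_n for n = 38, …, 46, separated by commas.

n=38: 1·38 2·19 19·2 38·1  φ→[1+1+18+18]=38
d|39:{39,13,3,1}  Σφ=24+12+2+1=39
d|40:{40,20,10,8,5,4,2,1}  Σφ=16+8+4+4+4+2+1+1=40
n=41: 1·41 41·1  φ→[1+40]=41
n=42: 1·42 2·21 3·14 6·7 7·6 14·3 21·2 42·1  φ→[1+1+2+2+6+6+12+12]=42
[q^43] φ(43)=42,φ(1)=1 ⇒ 43
[q^44] φ(1)=1,φ(2)=1,φ(4)=2,φ(11)=10,φ(22)=10,φ(44)=20 ⇒ 44
d|45:{1,3,5,9,15,45}  Σφ=1+2+4+6+8+24=45
d|46:{46,23,2,1}  Σφ=22+22+1+1=46

38, 39, 40, 41, 42, 43, 44, 45, 46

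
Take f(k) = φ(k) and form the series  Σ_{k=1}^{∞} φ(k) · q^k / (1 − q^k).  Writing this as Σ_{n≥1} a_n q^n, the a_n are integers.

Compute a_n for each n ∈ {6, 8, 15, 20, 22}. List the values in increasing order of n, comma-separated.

n=6: 6·1 3·2 2·3 1·6  φ→[2+2+1+1]=6
d|8:{8,4,2,1}  Σφ=4+2+1+1=8
[q^15] φ(15)=8,φ(5)=4,φ(3)=2,φ(1)=1 ⇒ 15
[q^20] φ(20)=8,φ(10)=4,φ(5)=4,φ(4)=2,φ(2)=1,φ(1)=1 ⇒ 20
n=22: 22·1 11·2 2·11 1·22  φ→[10+10+1+1]=22

6, 8, 15, 20, 22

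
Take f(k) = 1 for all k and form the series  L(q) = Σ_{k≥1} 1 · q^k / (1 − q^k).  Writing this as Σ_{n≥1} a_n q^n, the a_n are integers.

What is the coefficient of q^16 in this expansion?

d|16:{16,8,4,2,1}  Σf=1+1+1+1+1=5

a_16 = 5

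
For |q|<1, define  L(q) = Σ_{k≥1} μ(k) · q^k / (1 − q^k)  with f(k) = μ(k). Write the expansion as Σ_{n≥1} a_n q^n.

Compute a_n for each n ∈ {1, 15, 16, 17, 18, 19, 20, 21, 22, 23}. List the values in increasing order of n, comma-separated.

n=1: 1·1  μ→[1]=1
d|15:{1,3,5,15}  Σμ=1+(-1)+(-1)+1=0
q^16  k|16↦μ(k): 16:0 8:0 4:0 2:-1 1:1  a_16=0
d|17:{17,1}  Σμ=(-1)+1=0
d|18:{18,9,6,3,2,1}  Σμ=0+0+1+(-1)+(-1)+1=0
n=19: 1·19 19·1  μ→[1+(-1)]=0
d|20:{20,10,5,4,2,1}  Σμ=0+1+(-1)+0+(-1)+1=0
n=21: 1·21 3·7 7·3 21·1  μ→[1+(-1)+(-1)+1]=0
q^22  k|22↦μ(k): 1:1 2:-1 11:-1 22:1  a_22=0
q^23  k|23↦μ(k): 23:-1 1:1  a_23=0

1, 0, 0, 0, 0, 0, 0, 0, 0, 0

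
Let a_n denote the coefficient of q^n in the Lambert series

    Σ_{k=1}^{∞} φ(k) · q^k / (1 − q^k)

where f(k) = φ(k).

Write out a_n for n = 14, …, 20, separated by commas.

[q^14] φ(14)=6,φ(7)=6,φ(2)=1,φ(1)=1 ⇒ 14
n=15: 15·1 5·3 3·5 1·15  φ→[8+4+2+1]=15
q^16  k|16↦φ(k): 1:1 2:1 4:2 8:4 16:8  a_16=16
[q^17] φ(1)=1,φ(17)=16 ⇒ 17
q^18  k|18↦φ(k): 18:6 9:6 6:2 3:2 2:1 1:1  a_18=18
q^19  k|19↦φ(k): 19:18 1:1  a_19=19
q^20  k|20↦φ(k): 1:1 2:1 4:2 5:4 10:4 20:8  a_20=20

14, 15, 16, 17, 18, 19, 20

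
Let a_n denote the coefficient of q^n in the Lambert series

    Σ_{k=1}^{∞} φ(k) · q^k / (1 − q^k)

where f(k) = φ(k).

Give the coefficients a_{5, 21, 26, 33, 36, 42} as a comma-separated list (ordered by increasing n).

q^5  k|5↦φ(k): 5:4 1:1  a_5=5
d|21:{1,3,7,21}  Σφ=1+2+6+12=21
[q^26] φ(1)=1,φ(2)=1,φ(13)=12,φ(26)=12 ⇒ 26
q^33  k|33↦φ(k): 1:1 3:2 11:10 33:20  a_33=33
[q^36] φ(36)=12,φ(18)=6,φ(12)=4,φ(9)=6,φ(6)=2,φ(4)=2,φ(3)=2,φ(2)=1,φ(1)=1 ⇒ 36
d|42:{42,21,14,7,6,3,2,1}  Σφ=12+12+6+6+2+2+1+1=42

5, 21, 26, 33, 36, 42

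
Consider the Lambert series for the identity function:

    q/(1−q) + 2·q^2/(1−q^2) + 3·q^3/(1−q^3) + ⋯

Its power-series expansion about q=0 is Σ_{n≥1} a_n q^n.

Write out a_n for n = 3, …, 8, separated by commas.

4, 7, 6, 12, 8, 15

q^3  k|3↦f(k): 3:3 1:1  a_3=4
d|4:{1,2,4}  Σf=1+2+4=7
[q^5] f(5)=5,f(1)=1 ⇒ 6
q^6  k|6↦f(k): 6:6 3:3 2:2 1:1  a_6=12
[q^7] f(1)=1,f(7)=7 ⇒ 8
d|8:{1,2,4,8}  Σf=1+2+4+8=15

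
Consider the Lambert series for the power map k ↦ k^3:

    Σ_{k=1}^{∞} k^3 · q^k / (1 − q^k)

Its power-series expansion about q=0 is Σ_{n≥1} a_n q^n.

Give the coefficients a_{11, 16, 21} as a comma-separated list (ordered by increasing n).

q^11  k|11↦f(k): 1:1 11:1331  a_11=1332
n=16: 1·16 2·8 4·4 8·2 16·1  f→[1+8+64+512+4096]=4681
q^21  k|21↦f(k): 21:9261 7:343 3:27 1:1  a_21=9632

1332, 4681, 9632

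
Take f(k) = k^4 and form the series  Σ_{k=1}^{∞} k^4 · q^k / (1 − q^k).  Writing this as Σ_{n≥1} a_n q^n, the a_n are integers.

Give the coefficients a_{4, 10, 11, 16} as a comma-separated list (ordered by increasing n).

273, 10642, 14642, 69905

n=4: 1·4 2·2 4·1  f→[1+16+256]=273
q^10  k|10↦f(k): 10:10000 5:625 2:16 1:1  a_10=10642
n=11: 11·1 1·11  f→[14641+1]=14642
q^16  k|16↦f(k): 16:65536 8:4096 4:256 2:16 1:1  a_16=69905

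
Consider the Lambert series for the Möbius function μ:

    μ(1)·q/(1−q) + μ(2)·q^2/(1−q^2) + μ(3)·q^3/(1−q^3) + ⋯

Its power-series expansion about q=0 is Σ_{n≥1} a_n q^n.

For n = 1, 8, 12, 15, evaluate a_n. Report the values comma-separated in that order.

1, 0, 0, 0

q^1  k|1↦μ(k): 1:1  a_1=1
[q^8] μ(8)=0,μ(4)=0,μ(2)=-1,μ(1)=1 ⇒ 0
d|12:{1,2,3,4,6,12}  Σμ=1+(-1)+(-1)+0+1+0=0
n=15: 15·1 5·3 3·5 1·15  μ→[1+(-1)+(-1)+1]=0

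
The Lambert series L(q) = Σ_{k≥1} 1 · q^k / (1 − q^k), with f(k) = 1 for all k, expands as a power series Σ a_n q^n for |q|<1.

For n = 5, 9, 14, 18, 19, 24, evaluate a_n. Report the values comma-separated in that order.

2, 3, 4, 6, 2, 8

n=5: 1·5 5·1  f→[1+1]=2
n=9: 9·1 3·3 1·9  f→[1+1+1]=3
q^14  k|14↦f(k): 14:1 7:1 2:1 1:1  a_14=4
q^18  k|18↦f(k): 1:1 2:1 3:1 6:1 9:1 18:1  a_18=6
[q^19] f(19)=1,f(1)=1 ⇒ 2
q^24  k|24↦f(k): 1:1 2:1 3:1 4:1 6:1 8:1 12:1 24:1  a_24=8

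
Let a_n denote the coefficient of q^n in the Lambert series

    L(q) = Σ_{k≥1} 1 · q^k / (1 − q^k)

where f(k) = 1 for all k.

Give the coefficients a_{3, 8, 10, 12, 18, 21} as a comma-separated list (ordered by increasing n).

d|3:{1,3}  Σf=1+1=2
d|8:{8,4,2,1}  Σf=1+1+1+1=4
d|10:{10,5,2,1}  Σf=1+1+1+1=4
n=12: 1·12 2·6 3·4 4·3 6·2 12·1  f→[1+1+1+1+1+1]=6
[q^18] f(1)=1,f(2)=1,f(3)=1,f(6)=1,f(9)=1,f(18)=1 ⇒ 6
n=21: 1·21 3·7 7·3 21·1  f→[1+1+1+1]=4

2, 4, 4, 6, 6, 4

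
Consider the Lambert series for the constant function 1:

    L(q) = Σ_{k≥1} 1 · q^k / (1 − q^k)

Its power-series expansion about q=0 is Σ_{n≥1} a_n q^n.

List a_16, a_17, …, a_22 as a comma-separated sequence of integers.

5, 2, 6, 2, 6, 4, 4

q^16  k|16↦f(k): 1:1 2:1 4:1 8:1 16:1  a_16=5
d|17:{1,17}  Σf=1+1=2
n=18: 18·1 9·2 6·3 3·6 2·9 1·18  f→[1+1+1+1+1+1]=6
q^19  k|19↦f(k): 1:1 19:1  a_19=2
[q^20] f(1)=1,f(2)=1,f(4)=1,f(5)=1,f(10)=1,f(20)=1 ⇒ 6
[q^21] f(1)=1,f(3)=1,f(7)=1,f(21)=1 ⇒ 4
d|22:{1,2,11,22}  Σf=1+1+1+1=4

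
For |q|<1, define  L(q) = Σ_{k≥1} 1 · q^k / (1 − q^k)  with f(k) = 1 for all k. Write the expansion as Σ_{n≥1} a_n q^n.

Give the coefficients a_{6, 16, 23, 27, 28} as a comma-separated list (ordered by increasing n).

4, 5, 2, 4, 6

[q^6] f(6)=1,f(3)=1,f(2)=1,f(1)=1 ⇒ 4
[q^16] f(16)=1,f(8)=1,f(4)=1,f(2)=1,f(1)=1 ⇒ 5
d|23:{1,23}  Σf=1+1=2
[q^27] f(1)=1,f(3)=1,f(9)=1,f(27)=1 ⇒ 4
[q^28] f(1)=1,f(2)=1,f(4)=1,f(7)=1,f(14)=1,f(28)=1 ⇒ 6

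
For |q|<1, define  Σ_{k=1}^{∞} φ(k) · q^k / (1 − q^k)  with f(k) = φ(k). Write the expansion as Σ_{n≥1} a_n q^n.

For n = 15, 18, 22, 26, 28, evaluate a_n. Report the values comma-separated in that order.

q^15  k|15↦φ(k): 15:8 5:4 3:2 1:1  a_15=15
n=18: 18·1 9·2 6·3 3·6 2·9 1·18  φ→[6+6+2+2+1+1]=18
q^22  k|22↦φ(k): 22:10 11:10 2:1 1:1  a_22=22
q^26  k|26↦φ(k): 26:12 13:12 2:1 1:1  a_26=26
q^28  k|28↦φ(k): 1:1 2:1 4:2 7:6 14:6 28:12  a_28=28

15, 18, 22, 26, 28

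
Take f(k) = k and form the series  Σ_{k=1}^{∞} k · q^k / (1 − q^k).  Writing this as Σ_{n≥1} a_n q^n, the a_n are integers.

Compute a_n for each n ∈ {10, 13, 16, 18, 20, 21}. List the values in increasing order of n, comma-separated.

18, 14, 31, 39, 42, 32

n=10: 10·1 5·2 2·5 1·10  f→[10+5+2+1]=18
d|13:{1,13}  Σf=1+13=14
d|16:{16,8,4,2,1}  Σf=16+8+4+2+1=31
n=18: 18·1 9·2 6·3 3·6 2·9 1·18  f→[18+9+6+3+2+1]=39
[q^20] f(20)=20,f(10)=10,f(5)=5,f(4)=4,f(2)=2,f(1)=1 ⇒ 42
n=21: 1·21 3·7 7·3 21·1  f→[1+3+7+21]=32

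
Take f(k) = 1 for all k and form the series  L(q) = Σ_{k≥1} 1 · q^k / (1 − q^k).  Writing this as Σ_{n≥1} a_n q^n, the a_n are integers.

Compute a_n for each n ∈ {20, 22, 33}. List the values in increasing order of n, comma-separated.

6, 4, 4

n=20: 1·20 2·10 4·5 5·4 10·2 20·1  f→[1+1+1+1+1+1]=6
n=22: 1·22 2·11 11·2 22·1  f→[1+1+1+1]=4
q^33  k|33↦f(k): 1:1 3:1 11:1 33:1  a_33=4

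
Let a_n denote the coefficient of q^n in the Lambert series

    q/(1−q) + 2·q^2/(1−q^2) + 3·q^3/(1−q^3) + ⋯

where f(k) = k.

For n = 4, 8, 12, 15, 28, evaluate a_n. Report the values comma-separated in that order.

7, 15, 28, 24, 56

n=4: 1·4 2·2 4·1  f→[1+2+4]=7
n=8: 1·8 2·4 4·2 8·1  f→[1+2+4+8]=15
[q^12] f(12)=12,f(6)=6,f(4)=4,f(3)=3,f(2)=2,f(1)=1 ⇒ 28
n=15: 15·1 5·3 3·5 1·15  f→[15+5+3+1]=24
[q^28] f(1)=1,f(2)=2,f(4)=4,f(7)=7,f(14)=14,f(28)=28 ⇒ 56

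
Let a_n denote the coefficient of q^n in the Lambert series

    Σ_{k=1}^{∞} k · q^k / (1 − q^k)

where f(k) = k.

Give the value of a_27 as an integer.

n=27: 27·1 9·3 3·9 1·27  f→[27+9+3+1]=40

a_27 = 40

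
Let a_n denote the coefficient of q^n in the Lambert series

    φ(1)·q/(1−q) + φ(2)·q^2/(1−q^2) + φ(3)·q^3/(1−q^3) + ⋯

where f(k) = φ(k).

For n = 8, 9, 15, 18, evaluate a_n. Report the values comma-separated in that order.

[q^8] φ(8)=4,φ(4)=2,φ(2)=1,φ(1)=1 ⇒ 8
q^9  k|9↦φ(k): 1:1 3:2 9:6  a_9=9
[q^15] φ(15)=8,φ(5)=4,φ(3)=2,φ(1)=1 ⇒ 15
d|18:{18,9,6,3,2,1}  Σφ=6+6+2+2+1+1=18

8, 9, 15, 18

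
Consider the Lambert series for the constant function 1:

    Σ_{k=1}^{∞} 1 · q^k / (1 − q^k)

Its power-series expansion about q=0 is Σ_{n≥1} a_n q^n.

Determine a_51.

a_51 = 4

q^51  k|51↦f(k): 1:1 3:1 17:1 51:1  a_51=4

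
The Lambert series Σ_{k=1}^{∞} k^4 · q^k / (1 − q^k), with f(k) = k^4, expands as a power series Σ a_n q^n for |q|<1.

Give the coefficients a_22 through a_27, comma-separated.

248914, 279842, 358258, 391251, 485554, 538084

q^22  k|22↦f(k): 22:234256 11:14641 2:16 1:1  a_22=248914
n=23: 1·23 23·1  f→[1+279841]=279842
n=24: 24·1 12·2 8·3 6·4 4·6 3·8 2·12 1·24  f→[331776+20736+4096+1296+256+81+16+1]=358258
n=25: 1·25 5·5 25·1  f→[1+625+390625]=391251
n=26: 1·26 2·13 13·2 26·1  f→[1+16+28561+456976]=485554
[q^27] f(27)=531441,f(9)=6561,f(3)=81,f(1)=1 ⇒ 538084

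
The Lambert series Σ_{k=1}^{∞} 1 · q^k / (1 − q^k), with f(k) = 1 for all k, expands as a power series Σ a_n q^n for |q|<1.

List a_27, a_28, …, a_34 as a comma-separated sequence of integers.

4, 6, 2, 8, 2, 6, 4, 4

q^27  k|27↦f(k): 1:1 3:1 9:1 27:1  a_27=4
d|28:{1,2,4,7,14,28}  Σf=1+1+1+1+1+1=6
n=29: 1·29 29·1  f→[1+1]=2
d|30:{30,15,10,6,5,3,2,1}  Σf=1+1+1+1+1+1+1+1=8
n=31: 31·1 1·31  f→[1+1]=2
n=32: 32·1 16·2 8·4 4·8 2·16 1·32  f→[1+1+1+1+1+1]=6
[q^33] f(33)=1,f(11)=1,f(3)=1,f(1)=1 ⇒ 4
n=34: 34·1 17·2 2·17 1·34  f→[1+1+1+1]=4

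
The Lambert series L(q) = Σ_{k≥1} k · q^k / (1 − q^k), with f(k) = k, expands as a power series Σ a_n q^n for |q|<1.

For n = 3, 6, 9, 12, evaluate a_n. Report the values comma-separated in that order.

d|3:{1,3}  Σf=1+3=4
[q^6] f(6)=6,f(3)=3,f(2)=2,f(1)=1 ⇒ 12
n=9: 1·9 3·3 9·1  f→[1+3+9]=13
n=12: 1·12 2·6 3·4 4·3 6·2 12·1  f→[1+2+3+4+6+12]=28

4, 12, 13, 28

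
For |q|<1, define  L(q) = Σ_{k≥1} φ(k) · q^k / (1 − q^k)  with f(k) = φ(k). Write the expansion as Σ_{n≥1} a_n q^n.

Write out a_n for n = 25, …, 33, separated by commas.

q^25  k|25↦φ(k): 1:1 5:4 25:20  a_25=25
d|26:{26,13,2,1}  Σφ=12+12+1+1=26
[q^27] φ(1)=1,φ(3)=2,φ(9)=6,φ(27)=18 ⇒ 27
[q^28] φ(28)=12,φ(14)=6,φ(7)=6,φ(4)=2,φ(2)=1,φ(1)=1 ⇒ 28
d|29:{29,1}  Σφ=28+1=29
[q^30] φ(1)=1,φ(2)=1,φ(3)=2,φ(5)=4,φ(6)=2,φ(10)=4,φ(15)=8,φ(30)=8 ⇒ 30
[q^31] φ(1)=1,φ(31)=30 ⇒ 31
n=32: 1·32 2·16 4·8 8·4 16·2 32·1  φ→[1+1+2+4+8+16]=32
[q^33] φ(1)=1,φ(3)=2,φ(11)=10,φ(33)=20 ⇒ 33

25, 26, 27, 28, 29, 30, 31, 32, 33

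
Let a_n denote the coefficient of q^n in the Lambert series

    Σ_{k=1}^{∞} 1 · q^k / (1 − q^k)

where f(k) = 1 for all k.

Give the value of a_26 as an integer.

q^26  k|26↦f(k): 26:1 13:1 2:1 1:1  a_26=4

a_26 = 4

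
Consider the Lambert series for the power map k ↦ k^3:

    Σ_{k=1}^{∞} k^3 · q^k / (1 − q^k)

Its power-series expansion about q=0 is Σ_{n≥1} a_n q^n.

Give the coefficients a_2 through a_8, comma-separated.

9, 28, 73, 126, 252, 344, 585

d|2:{2,1}  Σf=8+1=9
q^3  k|3↦f(k): 3:27 1:1  a_3=28
q^4  k|4↦f(k): 4:64 2:8 1:1  a_4=73
[q^5] f(1)=1,f(5)=125 ⇒ 126
[q^6] f(6)=216,f(3)=27,f(2)=8,f(1)=1 ⇒ 252
n=7: 1·7 7·1  f→[1+343]=344
n=8: 8·1 4·2 2·4 1·8  f→[512+64+8+1]=585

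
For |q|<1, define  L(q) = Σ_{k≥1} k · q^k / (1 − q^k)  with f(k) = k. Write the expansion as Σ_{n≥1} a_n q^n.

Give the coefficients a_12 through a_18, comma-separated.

d|12:{1,2,3,4,6,12}  Σf=1+2+3+4+6+12=28
d|13:{13,1}  Σf=13+1=14
q^14  k|14↦f(k): 1:1 2:2 7:7 14:14  a_14=24
n=15: 15·1 5·3 3·5 1·15  f→[15+5+3+1]=24
[q^16] f(16)=16,f(8)=8,f(4)=4,f(2)=2,f(1)=1 ⇒ 31
d|17:{17,1}  Σf=17+1=18
q^18  k|18↦f(k): 1:1 2:2 3:3 6:6 9:9 18:18  a_18=39

28, 14, 24, 24, 31, 18, 39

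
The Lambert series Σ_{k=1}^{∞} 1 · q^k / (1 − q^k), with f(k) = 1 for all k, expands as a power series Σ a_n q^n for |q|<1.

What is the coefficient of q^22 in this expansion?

n=22: 22·1 11·2 2·11 1·22  f→[1+1+1+1]=4

a_22 = 4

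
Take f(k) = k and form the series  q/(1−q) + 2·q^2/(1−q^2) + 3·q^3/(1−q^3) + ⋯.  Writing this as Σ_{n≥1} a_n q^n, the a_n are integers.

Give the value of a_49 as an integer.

n=49: 49·1 7·7 1·49  f→[49+7+1]=57

a_49 = 57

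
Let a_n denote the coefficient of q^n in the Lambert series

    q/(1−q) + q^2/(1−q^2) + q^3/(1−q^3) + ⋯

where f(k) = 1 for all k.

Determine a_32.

a_32 = 6

d|32:{1,2,4,8,16,32}  Σf=1+1+1+1+1+1=6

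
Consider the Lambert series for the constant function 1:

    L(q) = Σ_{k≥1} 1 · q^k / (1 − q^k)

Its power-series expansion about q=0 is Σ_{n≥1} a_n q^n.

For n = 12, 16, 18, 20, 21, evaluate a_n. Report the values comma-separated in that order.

n=12: 1·12 2·6 3·4 4·3 6·2 12·1  f→[1+1+1+1+1+1]=6
[q^16] f(1)=1,f(2)=1,f(4)=1,f(8)=1,f(16)=1 ⇒ 5
n=18: 1·18 2·9 3·6 6·3 9·2 18·1  f→[1+1+1+1+1+1]=6
[q^20] f(1)=1,f(2)=1,f(4)=1,f(5)=1,f(10)=1,f(20)=1 ⇒ 6
q^21  k|21↦f(k): 21:1 7:1 3:1 1:1  a_21=4

6, 5, 6, 6, 4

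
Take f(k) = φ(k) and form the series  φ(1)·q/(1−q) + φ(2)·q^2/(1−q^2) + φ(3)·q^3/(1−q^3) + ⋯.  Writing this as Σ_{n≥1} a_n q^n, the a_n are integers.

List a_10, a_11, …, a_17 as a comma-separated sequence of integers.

[q^10] φ(10)=4,φ(5)=4,φ(2)=1,φ(1)=1 ⇒ 10
q^11  k|11↦φ(k): 1:1 11:10  a_11=11
[q^12] φ(1)=1,φ(2)=1,φ(3)=2,φ(4)=2,φ(6)=2,φ(12)=4 ⇒ 12
d|13:{1,13}  Σφ=1+12=13
d|14:{14,7,2,1}  Σφ=6+6+1+1=14
q^15  k|15↦φ(k): 1:1 3:2 5:4 15:8  a_15=15
d|16:{1,2,4,8,16}  Σφ=1+1+2+4+8=16
q^17  k|17↦φ(k): 17:16 1:1  a_17=17

10, 11, 12, 13, 14, 15, 16, 17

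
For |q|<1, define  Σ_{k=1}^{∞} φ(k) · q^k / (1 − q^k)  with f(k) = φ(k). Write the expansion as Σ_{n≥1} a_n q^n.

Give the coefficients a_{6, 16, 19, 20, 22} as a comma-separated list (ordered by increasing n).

n=6: 1·6 2·3 3·2 6·1  φ→[1+1+2+2]=6
q^16  k|16↦φ(k): 16:8 8:4 4:2 2:1 1:1  a_16=16
q^19  k|19↦φ(k): 1:1 19:18  a_19=19
n=20: 20·1 10·2 5·4 4·5 2·10 1·20  φ→[8+4+4+2+1+1]=20
[q^22] φ(1)=1,φ(2)=1,φ(11)=10,φ(22)=10 ⇒ 22

6, 16, 19, 20, 22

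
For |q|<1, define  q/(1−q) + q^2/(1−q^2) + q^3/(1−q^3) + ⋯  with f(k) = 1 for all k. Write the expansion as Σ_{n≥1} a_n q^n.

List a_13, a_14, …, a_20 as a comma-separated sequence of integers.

2, 4, 4, 5, 2, 6, 2, 6

[q^13] f(13)=1,f(1)=1 ⇒ 2
[q^14] f(1)=1,f(2)=1,f(7)=1,f(14)=1 ⇒ 4
d|15:{1,3,5,15}  Σf=1+1+1+1=4
[q^16] f(16)=1,f(8)=1,f(4)=1,f(2)=1,f(1)=1 ⇒ 5
[q^17] f(1)=1,f(17)=1 ⇒ 2
d|18:{1,2,3,6,9,18}  Σf=1+1+1+1+1+1=6
n=19: 19·1 1·19  f→[1+1]=2
n=20: 1·20 2·10 4·5 5·4 10·2 20·1  f→[1+1+1+1+1+1]=6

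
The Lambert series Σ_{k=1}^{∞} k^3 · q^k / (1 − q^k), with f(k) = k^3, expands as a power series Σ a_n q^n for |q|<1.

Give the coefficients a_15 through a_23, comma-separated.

d|15:{15,5,3,1}  Σf=3375+125+27+1=3528
q^16  k|16↦f(k): 1:1 2:8 4:64 8:512 16:4096  a_16=4681
[q^17] f(1)=1,f(17)=4913 ⇒ 4914
[q^18] f(18)=5832,f(9)=729,f(6)=216,f(3)=27,f(2)=8,f(1)=1 ⇒ 6813
n=19: 19·1 1·19  f→[6859+1]=6860
d|20:{20,10,5,4,2,1}  Σf=8000+1000+125+64+8+1=9198
q^21  k|21↦f(k): 21:9261 7:343 3:27 1:1  a_21=9632
q^22  k|22↦f(k): 22:10648 11:1331 2:8 1:1  a_22=11988
q^23  k|23↦f(k): 1:1 23:12167  a_23=12168

3528, 4681, 4914, 6813, 6860, 9198, 9632, 11988, 12168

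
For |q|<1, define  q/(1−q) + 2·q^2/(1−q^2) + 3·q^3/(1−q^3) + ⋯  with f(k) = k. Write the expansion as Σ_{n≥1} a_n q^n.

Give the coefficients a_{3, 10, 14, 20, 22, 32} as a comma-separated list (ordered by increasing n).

[q^3] f(3)=3,f(1)=1 ⇒ 4
n=10: 10·1 5·2 2·5 1·10  f→[10+5+2+1]=18
q^14  k|14↦f(k): 14:14 7:7 2:2 1:1  a_14=24
d|20:{1,2,4,5,10,20}  Σf=1+2+4+5+10+20=42
[q^22] f(22)=22,f(11)=11,f(2)=2,f(1)=1 ⇒ 36
d|32:{1,2,4,8,16,32}  Σf=1+2+4+8+16+32=63

4, 18, 24, 42, 36, 63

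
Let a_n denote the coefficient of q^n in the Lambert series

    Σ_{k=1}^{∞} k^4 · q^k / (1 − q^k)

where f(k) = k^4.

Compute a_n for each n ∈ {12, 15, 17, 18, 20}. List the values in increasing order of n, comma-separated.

[q^12] f(1)=1,f(2)=16,f(3)=81,f(4)=256,f(6)=1296,f(12)=20736 ⇒ 22386
q^15  k|15↦f(k): 15:50625 5:625 3:81 1:1  a_15=51332
[q^17] f(1)=1,f(17)=83521 ⇒ 83522
d|18:{1,2,3,6,9,18}  Σf=1+16+81+1296+6561+104976=112931
q^20  k|20↦f(k): 20:160000 10:10000 5:625 4:256 2:16 1:1  a_20=170898

22386, 51332, 83522, 112931, 170898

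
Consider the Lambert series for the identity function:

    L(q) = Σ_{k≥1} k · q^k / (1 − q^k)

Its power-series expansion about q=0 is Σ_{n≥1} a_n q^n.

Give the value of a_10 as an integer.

a_10 = 18

n=10: 1·10 2·5 5·2 10·1  f→[1+2+5+10]=18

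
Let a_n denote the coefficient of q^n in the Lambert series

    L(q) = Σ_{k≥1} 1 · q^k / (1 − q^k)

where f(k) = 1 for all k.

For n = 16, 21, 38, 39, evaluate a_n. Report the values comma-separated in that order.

5, 4, 4, 4

q^16  k|16↦f(k): 16:1 8:1 4:1 2:1 1:1  a_16=5
[q^21] f(1)=1,f(3)=1,f(7)=1,f(21)=1 ⇒ 4
d|38:{38,19,2,1}  Σf=1+1+1+1=4
n=39: 39·1 13·3 3·13 1·39  f→[1+1+1+1]=4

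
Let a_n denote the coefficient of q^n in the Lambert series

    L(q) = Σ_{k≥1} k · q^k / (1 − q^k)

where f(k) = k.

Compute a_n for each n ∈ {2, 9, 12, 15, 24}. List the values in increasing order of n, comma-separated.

[q^2] f(2)=2,f(1)=1 ⇒ 3
d|9:{9,3,1}  Σf=9+3+1=13
d|12:{1,2,3,4,6,12}  Σf=1+2+3+4+6+12=28
n=15: 15·1 5·3 3·5 1·15  f→[15+5+3+1]=24
[q^24] f(1)=1,f(2)=2,f(3)=3,f(4)=4,f(6)=6,f(8)=8,f(12)=12,f(24)=24 ⇒ 60

3, 13, 28, 24, 60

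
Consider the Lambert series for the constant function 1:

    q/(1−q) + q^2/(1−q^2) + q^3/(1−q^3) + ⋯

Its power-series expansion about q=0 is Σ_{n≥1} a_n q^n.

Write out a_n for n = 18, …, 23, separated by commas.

[q^18] f(18)=1,f(9)=1,f(6)=1,f(3)=1,f(2)=1,f(1)=1 ⇒ 6
[q^19] f(1)=1,f(19)=1 ⇒ 2
[q^20] f(1)=1,f(2)=1,f(4)=1,f(5)=1,f(10)=1,f(20)=1 ⇒ 6
d|21:{21,7,3,1}  Σf=1+1+1+1=4
[q^22] f(22)=1,f(11)=1,f(2)=1,f(1)=1 ⇒ 4
n=23: 1·23 23·1  f→[1+1]=2

6, 2, 6, 4, 4, 2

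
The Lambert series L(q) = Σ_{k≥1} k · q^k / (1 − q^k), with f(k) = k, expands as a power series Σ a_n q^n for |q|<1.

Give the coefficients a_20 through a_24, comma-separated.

q^20  k|20↦f(k): 20:20 10:10 5:5 4:4 2:2 1:1  a_20=42
d|21:{1,3,7,21}  Σf=1+3+7+21=32
q^22  k|22↦f(k): 1:1 2:2 11:11 22:22  a_22=36
[q^23] f(1)=1,f(23)=23 ⇒ 24
d|24:{24,12,8,6,4,3,2,1}  Σf=24+12+8+6+4+3+2+1=60

42, 32, 36, 24, 60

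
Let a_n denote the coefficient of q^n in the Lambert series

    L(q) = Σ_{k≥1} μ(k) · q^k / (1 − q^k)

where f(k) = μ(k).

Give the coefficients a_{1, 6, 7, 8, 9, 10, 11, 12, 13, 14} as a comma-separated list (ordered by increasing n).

[q^1] μ(1)=1 ⇒ 1
n=6: 1·6 2·3 3·2 6·1  μ→[1+(-1)+(-1)+1]=0
n=7: 7·1 1·7  μ→[(-1)+1]=0
d|8:{8,4,2,1}  Σμ=0+0+(-1)+1=0
[q^9] μ(9)=0,μ(3)=-1,μ(1)=1 ⇒ 0
q^10  k|10↦μ(k): 10:1 5:-1 2:-1 1:1  a_10=0
q^11  k|11↦μ(k): 11:-1 1:1  a_11=0
q^12  k|12↦μ(k): 1:1 2:-1 3:-1 4:0 6:1 12:0  a_12=0
q^13  k|13↦μ(k): 13:-1 1:1  a_13=0
q^14  k|14↦μ(k): 1:1 2:-1 7:-1 14:1  a_14=0

1, 0, 0, 0, 0, 0, 0, 0, 0, 0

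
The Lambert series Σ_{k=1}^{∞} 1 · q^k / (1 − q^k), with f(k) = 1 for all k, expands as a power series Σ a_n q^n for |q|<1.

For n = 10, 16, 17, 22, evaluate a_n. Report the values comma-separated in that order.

4, 5, 2, 4

q^10  k|10↦f(k): 10:1 5:1 2:1 1:1  a_10=4
q^16  k|16↦f(k): 16:1 8:1 4:1 2:1 1:1  a_16=5
[q^17] f(1)=1,f(17)=1 ⇒ 2
[q^22] f(22)=1,f(11)=1,f(2)=1,f(1)=1 ⇒ 4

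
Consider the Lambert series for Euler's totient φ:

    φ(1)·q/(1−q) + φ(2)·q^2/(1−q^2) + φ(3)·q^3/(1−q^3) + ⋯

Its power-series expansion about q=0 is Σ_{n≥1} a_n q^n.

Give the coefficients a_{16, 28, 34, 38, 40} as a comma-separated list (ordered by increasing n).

n=16: 16·1 8·2 4·4 2·8 1·16  φ→[8+4+2+1+1]=16
[q^28] φ(1)=1,φ(2)=1,φ(4)=2,φ(7)=6,φ(14)=6,φ(28)=12 ⇒ 28
q^34  k|34↦φ(k): 1:1 2:1 17:16 34:16  a_34=34
n=38: 1·38 2·19 19·2 38·1  φ→[1+1+18+18]=38
[q^40] φ(1)=1,φ(2)=1,φ(4)=2,φ(5)=4,φ(8)=4,φ(10)=4,φ(20)=8,φ(40)=16 ⇒ 40

16, 28, 34, 38, 40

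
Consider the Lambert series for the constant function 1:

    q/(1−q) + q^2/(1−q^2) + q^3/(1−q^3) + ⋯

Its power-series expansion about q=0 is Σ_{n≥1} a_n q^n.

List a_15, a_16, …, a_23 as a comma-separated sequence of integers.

4, 5, 2, 6, 2, 6, 4, 4, 2

q^15  k|15↦f(k): 1:1 3:1 5:1 15:1  a_15=4
q^16  k|16↦f(k): 1:1 2:1 4:1 8:1 16:1  a_16=5
d|17:{1,17}  Σf=1+1=2
n=18: 18·1 9·2 6·3 3·6 2·9 1·18  f→[1+1+1+1+1+1]=6
d|19:{1,19}  Σf=1+1=2
[q^20] f(20)=1,f(10)=1,f(5)=1,f(4)=1,f(2)=1,f(1)=1 ⇒ 6
q^21  k|21↦f(k): 21:1 7:1 3:1 1:1  a_21=4
d|22:{22,11,2,1}  Σf=1+1+1+1=4
[q^23] f(1)=1,f(23)=1 ⇒ 2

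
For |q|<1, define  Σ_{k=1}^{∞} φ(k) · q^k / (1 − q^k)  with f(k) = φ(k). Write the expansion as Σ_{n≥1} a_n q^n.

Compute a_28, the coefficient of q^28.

[q^28] φ(1)=1,φ(2)=1,φ(4)=2,φ(7)=6,φ(14)=6,φ(28)=12 ⇒ 28

a_28 = 28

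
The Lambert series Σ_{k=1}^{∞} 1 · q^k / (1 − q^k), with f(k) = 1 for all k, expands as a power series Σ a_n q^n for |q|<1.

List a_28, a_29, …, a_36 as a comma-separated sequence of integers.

6, 2, 8, 2, 6, 4, 4, 4, 9

n=28: 28·1 14·2 7·4 4·7 2·14 1·28  f→[1+1+1+1+1+1]=6
n=29: 1·29 29·1  f→[1+1]=2
[q^30] f(30)=1,f(15)=1,f(10)=1,f(6)=1,f(5)=1,f(3)=1,f(2)=1,f(1)=1 ⇒ 8
q^31  k|31↦f(k): 1:1 31:1  a_31=2
[q^32] f(1)=1,f(2)=1,f(4)=1,f(8)=1,f(16)=1,f(32)=1 ⇒ 6
[q^33] f(1)=1,f(3)=1,f(11)=1,f(33)=1 ⇒ 4
[q^34] f(34)=1,f(17)=1,f(2)=1,f(1)=1 ⇒ 4
n=35: 1·35 5·7 7·5 35·1  f→[1+1+1+1]=4
q^36  k|36↦f(k): 1:1 2:1 3:1 4:1 6:1 9:1 12:1 18:1 36:1  a_36=9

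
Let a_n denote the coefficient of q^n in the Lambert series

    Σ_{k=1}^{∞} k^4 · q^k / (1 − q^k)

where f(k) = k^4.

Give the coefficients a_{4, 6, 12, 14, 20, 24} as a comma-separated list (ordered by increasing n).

273, 1394, 22386, 40834, 170898, 358258

[q^4] f(4)=256,f(2)=16,f(1)=1 ⇒ 273
[q^6] f(1)=1,f(2)=16,f(3)=81,f(6)=1296 ⇒ 1394
d|12:{12,6,4,3,2,1}  Σf=20736+1296+256+81+16+1=22386
n=14: 14·1 7·2 2·7 1·14  f→[38416+2401+16+1]=40834
d|20:{20,10,5,4,2,1}  Σf=160000+10000+625+256+16+1=170898
n=24: 1·24 2·12 3·8 4·6 6·4 8·3 12·2 24·1  f→[1+16+81+256+1296+4096+20736+331776]=358258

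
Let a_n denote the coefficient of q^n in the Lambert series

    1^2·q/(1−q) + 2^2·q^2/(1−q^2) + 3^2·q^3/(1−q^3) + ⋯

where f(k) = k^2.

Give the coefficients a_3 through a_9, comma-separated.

[q^3] f(3)=9,f(1)=1 ⇒ 10
[q^4] f(4)=16,f(2)=4,f(1)=1 ⇒ 21
d|5:{5,1}  Σf=25+1=26
[q^6] f(6)=36,f(3)=9,f(2)=4,f(1)=1 ⇒ 50
n=7: 7·1 1·7  f→[49+1]=50
q^8  k|8↦f(k): 1:1 2:4 4:16 8:64  a_8=85
[q^9] f(9)=81,f(3)=9,f(1)=1 ⇒ 91

10, 21, 26, 50, 50, 85, 91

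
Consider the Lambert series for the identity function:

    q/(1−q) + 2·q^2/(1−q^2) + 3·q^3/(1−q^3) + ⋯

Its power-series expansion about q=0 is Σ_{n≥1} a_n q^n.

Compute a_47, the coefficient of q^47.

a_47 = 48

d|47:{1,47}  Σf=1+47=48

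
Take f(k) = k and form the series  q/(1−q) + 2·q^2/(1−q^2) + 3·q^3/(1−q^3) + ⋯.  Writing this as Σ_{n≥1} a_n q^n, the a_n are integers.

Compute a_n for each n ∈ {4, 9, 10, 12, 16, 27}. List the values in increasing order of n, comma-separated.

7, 13, 18, 28, 31, 40

[q^4] f(4)=4,f(2)=2,f(1)=1 ⇒ 7
n=9: 1·9 3·3 9·1  f→[1+3+9]=13
[q^10] f(1)=1,f(2)=2,f(5)=5,f(10)=10 ⇒ 18
n=12: 1·12 2·6 3·4 4·3 6·2 12·1  f→[1+2+3+4+6+12]=28
q^16  k|16↦f(k): 16:16 8:8 4:4 2:2 1:1  a_16=31
[q^27] f(27)=27,f(9)=9,f(3)=3,f(1)=1 ⇒ 40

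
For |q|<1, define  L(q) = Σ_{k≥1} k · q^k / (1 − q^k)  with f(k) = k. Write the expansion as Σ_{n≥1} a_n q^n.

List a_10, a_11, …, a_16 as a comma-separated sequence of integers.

q^10  k|10↦f(k): 10:10 5:5 2:2 1:1  a_10=18
n=11: 1·11 11·1  f→[1+11]=12
[q^12] f(1)=1,f(2)=2,f(3)=3,f(4)=4,f(6)=6,f(12)=12 ⇒ 28
q^13  k|13↦f(k): 1:1 13:13  a_13=14
[q^14] f(14)=14,f(7)=7,f(2)=2,f(1)=1 ⇒ 24
[q^15] f(1)=1,f(3)=3,f(5)=5,f(15)=15 ⇒ 24
[q^16] f(1)=1,f(2)=2,f(4)=4,f(8)=8,f(16)=16 ⇒ 31

18, 12, 28, 14, 24, 24, 31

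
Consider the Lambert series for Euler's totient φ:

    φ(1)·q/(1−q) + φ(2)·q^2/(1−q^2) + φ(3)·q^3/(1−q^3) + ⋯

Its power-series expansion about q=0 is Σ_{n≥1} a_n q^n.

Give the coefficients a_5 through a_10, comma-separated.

[q^5] φ(5)=4,φ(1)=1 ⇒ 5
d|6:{1,2,3,6}  Σφ=1+1+2+2=6
n=7: 7·1 1·7  φ→[6+1]=7
n=8: 8·1 4·2 2·4 1·8  φ→[4+2+1+1]=8
q^9  k|9↦φ(k): 9:6 3:2 1:1  a_9=9
d|10:{1,2,5,10}  Σφ=1+1+4+4=10

5, 6, 7, 8, 9, 10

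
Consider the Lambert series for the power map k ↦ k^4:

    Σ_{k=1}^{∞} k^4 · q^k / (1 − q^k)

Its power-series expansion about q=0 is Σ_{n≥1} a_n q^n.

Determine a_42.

a_42 = 3348388

n=42: 1·42 2·21 3·14 6·7 7·6 14·3 21·2 42·1  f→[1+16+81+1296+2401+38416+194481+3111696]=3348388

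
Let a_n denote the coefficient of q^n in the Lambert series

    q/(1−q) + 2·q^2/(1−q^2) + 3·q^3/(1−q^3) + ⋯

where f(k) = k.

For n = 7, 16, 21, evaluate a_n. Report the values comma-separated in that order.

q^7  k|7↦f(k): 1:1 7:7  a_7=8
d|16:{1,2,4,8,16}  Σf=1+2+4+8+16=31
d|21:{1,3,7,21}  Σf=1+3+7+21=32

8, 31, 32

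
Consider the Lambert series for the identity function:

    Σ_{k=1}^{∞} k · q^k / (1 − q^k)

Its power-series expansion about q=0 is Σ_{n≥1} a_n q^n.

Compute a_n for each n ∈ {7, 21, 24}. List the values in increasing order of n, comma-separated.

8, 32, 60

q^7  k|7↦f(k): 1:1 7:7  a_7=8
n=21: 21·1 7·3 3·7 1·21  f→[21+7+3+1]=32
d|24:{1,2,3,4,6,8,12,24}  Σf=1+2+3+4+6+8+12+24=60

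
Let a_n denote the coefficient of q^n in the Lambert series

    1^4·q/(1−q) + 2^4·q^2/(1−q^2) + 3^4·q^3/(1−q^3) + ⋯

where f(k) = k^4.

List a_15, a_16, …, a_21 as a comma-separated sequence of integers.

d|15:{15,5,3,1}  Σf=50625+625+81+1=51332
q^16  k|16↦f(k): 1:1 2:16 4:256 8:4096 16:65536  a_16=69905
d|17:{17,1}  Σf=83521+1=83522
[q^18] f(18)=104976,f(9)=6561,f(6)=1296,f(3)=81,f(2)=16,f(1)=1 ⇒ 112931
n=19: 1·19 19·1  f→[1+130321]=130322
[q^20] f(1)=1,f(2)=16,f(4)=256,f(5)=625,f(10)=10000,f(20)=160000 ⇒ 170898
[q^21] f(1)=1,f(3)=81,f(7)=2401,f(21)=194481 ⇒ 196964

51332, 69905, 83522, 112931, 130322, 170898, 196964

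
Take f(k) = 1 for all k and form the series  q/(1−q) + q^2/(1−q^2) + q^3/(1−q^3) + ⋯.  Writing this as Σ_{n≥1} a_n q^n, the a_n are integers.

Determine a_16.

d|16:{1,2,4,8,16}  Σf=1+1+1+1+1=5

a_16 = 5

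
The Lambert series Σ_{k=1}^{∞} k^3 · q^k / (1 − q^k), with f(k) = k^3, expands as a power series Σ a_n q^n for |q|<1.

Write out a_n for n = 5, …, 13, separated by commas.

n=5: 1·5 5·1  f→[1+125]=126
q^6  k|6↦f(k): 6:216 3:27 2:8 1:1  a_6=252
d|7:{7,1}  Σf=343+1=344
[q^8] f(8)=512,f(4)=64,f(2)=8,f(1)=1 ⇒ 585
n=9: 9·1 3·3 1·9  f→[729+27+1]=757
[q^10] f(1)=1,f(2)=8,f(5)=125,f(10)=1000 ⇒ 1134
[q^11] f(11)=1331,f(1)=1 ⇒ 1332
[q^12] f(1)=1,f(2)=8,f(3)=27,f(4)=64,f(6)=216,f(12)=1728 ⇒ 2044
q^13  k|13↦f(k): 13:2197 1:1  a_13=2198

126, 252, 344, 585, 757, 1134, 1332, 2044, 2198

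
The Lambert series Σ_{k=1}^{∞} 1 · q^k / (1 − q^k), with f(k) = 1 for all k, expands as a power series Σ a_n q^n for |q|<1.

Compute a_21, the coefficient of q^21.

d|21:{21,7,3,1}  Σf=1+1+1+1=4

a_21 = 4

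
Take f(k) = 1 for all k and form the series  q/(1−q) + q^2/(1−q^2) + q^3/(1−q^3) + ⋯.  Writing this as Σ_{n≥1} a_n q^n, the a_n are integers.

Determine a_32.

d|32:{1,2,4,8,16,32}  Σf=1+1+1+1+1+1=6

a_32 = 6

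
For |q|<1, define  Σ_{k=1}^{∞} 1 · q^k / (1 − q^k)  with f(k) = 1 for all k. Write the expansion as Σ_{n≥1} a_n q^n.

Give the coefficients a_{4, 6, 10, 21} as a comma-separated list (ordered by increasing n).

3, 4, 4, 4

[q^4] f(1)=1,f(2)=1,f(4)=1 ⇒ 3
[q^6] f(6)=1,f(3)=1,f(2)=1,f(1)=1 ⇒ 4
[q^10] f(1)=1,f(2)=1,f(5)=1,f(10)=1 ⇒ 4
n=21: 1·21 3·7 7·3 21·1  f→[1+1+1+1]=4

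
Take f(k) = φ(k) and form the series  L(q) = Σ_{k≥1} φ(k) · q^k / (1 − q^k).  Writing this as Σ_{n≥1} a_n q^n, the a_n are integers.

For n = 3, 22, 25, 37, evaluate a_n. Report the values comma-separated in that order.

d|3:{1,3}  Σφ=1+2=3
d|22:{1,2,11,22}  Σφ=1+1+10+10=22
[q^25] φ(25)=20,φ(5)=4,φ(1)=1 ⇒ 25
q^37  k|37↦φ(k): 1:1 37:36  a_37=37

3, 22, 25, 37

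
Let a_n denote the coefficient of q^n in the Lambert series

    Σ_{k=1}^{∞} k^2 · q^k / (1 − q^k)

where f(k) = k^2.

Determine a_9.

a_9 = 91

d|9:{1,3,9}  Σf=1+9+81=91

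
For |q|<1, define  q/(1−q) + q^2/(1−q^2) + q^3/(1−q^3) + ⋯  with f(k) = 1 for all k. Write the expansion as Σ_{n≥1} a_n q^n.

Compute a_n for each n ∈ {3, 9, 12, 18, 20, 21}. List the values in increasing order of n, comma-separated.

n=3: 3·1 1·3  f→[1+1]=2
[q^9] f(1)=1,f(3)=1,f(9)=1 ⇒ 3
[q^12] f(1)=1,f(2)=1,f(3)=1,f(4)=1,f(6)=1,f(12)=1 ⇒ 6
[q^18] f(18)=1,f(9)=1,f(6)=1,f(3)=1,f(2)=1,f(1)=1 ⇒ 6
q^20  k|20↦f(k): 20:1 10:1 5:1 4:1 2:1 1:1  a_20=6
q^21  k|21↦f(k): 21:1 7:1 3:1 1:1  a_21=4

2, 3, 6, 6, 6, 4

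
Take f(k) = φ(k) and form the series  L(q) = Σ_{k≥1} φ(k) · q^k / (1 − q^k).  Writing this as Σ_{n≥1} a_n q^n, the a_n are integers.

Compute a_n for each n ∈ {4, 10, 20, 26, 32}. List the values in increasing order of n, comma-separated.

q^4  k|4↦φ(k): 1:1 2:1 4:2  a_4=4
[q^10] φ(10)=4,φ(5)=4,φ(2)=1,φ(1)=1 ⇒ 10
n=20: 20·1 10·2 5·4 4·5 2·10 1·20  φ→[8+4+4+2+1+1]=20
q^26  k|26↦φ(k): 1:1 2:1 13:12 26:12  a_26=26
[q^32] φ(32)=16,φ(16)=8,φ(8)=4,φ(4)=2,φ(2)=1,φ(1)=1 ⇒ 32

4, 10, 20, 26, 32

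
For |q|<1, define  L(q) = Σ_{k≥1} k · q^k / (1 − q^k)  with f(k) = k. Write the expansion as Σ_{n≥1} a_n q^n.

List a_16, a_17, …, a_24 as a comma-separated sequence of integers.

d|16:{1,2,4,8,16}  Σf=1+2+4+8+16=31
n=17: 1·17 17·1  f→[1+17]=18
n=18: 1·18 2·9 3·6 6·3 9·2 18·1  f→[1+2+3+6+9+18]=39
n=19: 1·19 19·1  f→[1+19]=20
d|20:{1,2,4,5,10,20}  Σf=1+2+4+5+10+20=42
q^21  k|21↦f(k): 1:1 3:3 7:7 21:21  a_21=32
[q^22] f(1)=1,f(2)=2,f(11)=11,f(22)=22 ⇒ 36
d|23:{23,1}  Σf=23+1=24
d|24:{24,12,8,6,4,3,2,1}  Σf=24+12+8+6+4+3+2+1=60

31, 18, 39, 20, 42, 32, 36, 24, 60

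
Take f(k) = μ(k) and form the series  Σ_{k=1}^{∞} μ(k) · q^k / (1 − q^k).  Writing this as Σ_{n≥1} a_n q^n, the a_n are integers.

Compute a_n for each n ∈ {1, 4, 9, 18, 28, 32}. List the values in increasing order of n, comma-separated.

q^1  k|1↦μ(k): 1:1  a_1=1
[q^4] μ(4)=0,μ(2)=-1,μ(1)=1 ⇒ 0
n=9: 9·1 3·3 1·9  μ→[0+(-1)+1]=0
[q^18] μ(18)=0,μ(9)=0,μ(6)=1,μ(3)=-1,μ(2)=-1,μ(1)=1 ⇒ 0
q^28  k|28↦μ(k): 1:1 2:-1 4:0 7:-1 14:1 28:0  a_28=0
q^32  k|32↦μ(k): 32:0 16:0 8:0 4:0 2:-1 1:1  a_32=0

1, 0, 0, 0, 0, 0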